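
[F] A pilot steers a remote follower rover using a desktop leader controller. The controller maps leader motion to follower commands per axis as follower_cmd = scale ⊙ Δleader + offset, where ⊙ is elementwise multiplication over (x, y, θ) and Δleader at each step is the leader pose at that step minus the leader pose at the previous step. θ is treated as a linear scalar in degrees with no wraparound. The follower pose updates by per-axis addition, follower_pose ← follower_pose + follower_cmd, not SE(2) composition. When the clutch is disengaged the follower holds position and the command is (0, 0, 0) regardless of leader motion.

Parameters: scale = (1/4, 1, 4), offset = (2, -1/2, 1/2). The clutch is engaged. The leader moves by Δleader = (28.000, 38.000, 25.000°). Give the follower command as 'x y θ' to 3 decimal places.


axis x: 1/4·28.000 + 2 = 9.000
axis y: 1·38.000 + -1/2 = 37.500
axis θ: 4·25.000 + 1/2 = 100.500

9.000 37.500 100.500


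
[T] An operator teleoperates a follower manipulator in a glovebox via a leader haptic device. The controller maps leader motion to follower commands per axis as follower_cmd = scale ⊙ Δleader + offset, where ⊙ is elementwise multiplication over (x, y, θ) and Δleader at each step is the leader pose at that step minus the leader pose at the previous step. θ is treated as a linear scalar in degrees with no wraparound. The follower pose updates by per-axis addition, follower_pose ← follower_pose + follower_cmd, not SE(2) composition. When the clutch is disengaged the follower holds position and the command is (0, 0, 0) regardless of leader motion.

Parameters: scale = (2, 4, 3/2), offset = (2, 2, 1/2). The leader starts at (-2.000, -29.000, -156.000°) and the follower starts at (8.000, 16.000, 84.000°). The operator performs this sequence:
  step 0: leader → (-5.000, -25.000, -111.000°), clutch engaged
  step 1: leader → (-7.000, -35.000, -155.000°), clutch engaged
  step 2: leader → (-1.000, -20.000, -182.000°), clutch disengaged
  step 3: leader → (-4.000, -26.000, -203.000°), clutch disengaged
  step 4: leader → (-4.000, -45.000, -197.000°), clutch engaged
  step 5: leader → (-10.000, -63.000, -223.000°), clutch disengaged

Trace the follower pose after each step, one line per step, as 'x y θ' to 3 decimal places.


4.000 34.000 152.000
2.000 -4.000 86.500
2.000 -4.000 86.500
2.000 -4.000 86.500
4.000 -78.000 96.000
4.000 -78.000 96.000

step 0: Δleader=(-3.000, 4.000, 45.000°), engaged; cmd=(-4.000, 18.000, 68.000°) → follower=(4.000, 34.000, 152.000°)
step 1: Δleader=(-2.000, -10.000, -44.000°), engaged; cmd=(-2.000, -38.000, -65.500°) → follower=(2.000, -4.000, 86.500°)
step 2: Δleader=(6.000, 15.000, -27.000°), disengaged; cmd=(0,0,0) → follower holds at (2.000, -4.000, 86.500°)
step 3: Δleader=(-3.000, -6.000, -21.000°), disengaged; cmd=(0,0,0) → follower holds at (2.000, -4.000, 86.500°)
step 4: Δleader=(0.000, -19.000, 6.000°), engaged; cmd=(2.000, -74.000, 9.500°) → follower=(4.000, -78.000, 96.000°)
step 5: Δleader=(-6.000, -18.000, -26.000°), disengaged; cmd=(0,0,0) → follower holds at (4.000, -78.000, 96.000°)


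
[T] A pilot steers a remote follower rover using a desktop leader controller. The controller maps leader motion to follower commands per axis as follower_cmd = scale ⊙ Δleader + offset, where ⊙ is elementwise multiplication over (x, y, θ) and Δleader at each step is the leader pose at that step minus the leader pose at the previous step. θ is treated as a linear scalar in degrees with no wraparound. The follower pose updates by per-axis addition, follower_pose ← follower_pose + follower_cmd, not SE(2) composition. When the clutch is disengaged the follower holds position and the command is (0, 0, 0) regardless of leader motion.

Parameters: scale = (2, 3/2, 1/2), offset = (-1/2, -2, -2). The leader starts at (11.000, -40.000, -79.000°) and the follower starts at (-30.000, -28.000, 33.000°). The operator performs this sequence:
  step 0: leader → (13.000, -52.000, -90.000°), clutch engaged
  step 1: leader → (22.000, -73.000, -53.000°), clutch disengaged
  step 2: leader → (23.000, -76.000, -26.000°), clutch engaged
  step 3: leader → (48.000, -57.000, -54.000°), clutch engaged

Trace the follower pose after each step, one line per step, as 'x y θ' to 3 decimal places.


step 0: Δleader=(2.000, -12.000, -11.000°), engaged; cmd=(3.500, -20.000, -7.500°) → follower=(-26.500, -48.000, 25.500°)
step 1: Δleader=(9.000, -21.000, 37.000°), disengaged; cmd=(0,0,0) → follower holds at (-26.500, -48.000, 25.500°)
step 2: Δleader=(1.000, -3.000, 27.000°), engaged; cmd=(1.500, -6.500, 11.500°) → follower=(-25.000, -54.500, 37.000°)
step 3: Δleader=(25.000, 19.000, -28.000°), engaged; cmd=(49.500, 26.500, -16.000°) → follower=(24.500, -28.000, 21.000°)

-26.500 -48.000 25.500
-26.500 -48.000 25.500
-25.000 -54.500 37.000
24.500 -28.000 21.000


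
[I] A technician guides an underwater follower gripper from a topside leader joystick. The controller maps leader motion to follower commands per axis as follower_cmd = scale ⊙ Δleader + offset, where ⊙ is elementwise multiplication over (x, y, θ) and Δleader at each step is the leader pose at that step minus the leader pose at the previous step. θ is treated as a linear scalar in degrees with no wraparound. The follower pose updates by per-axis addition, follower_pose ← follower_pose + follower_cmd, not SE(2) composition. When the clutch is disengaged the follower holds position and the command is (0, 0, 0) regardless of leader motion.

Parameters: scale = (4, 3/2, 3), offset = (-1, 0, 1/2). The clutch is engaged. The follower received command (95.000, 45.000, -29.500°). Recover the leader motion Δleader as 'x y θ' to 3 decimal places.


axis x: (95.000 − -1) / (4) = 24.000
axis y: (45.000 − 0) / (3/2) = 30.000
axis θ: (-29.500 − 1/2) / (3) = -10.000

24.000 30.000 -10.000


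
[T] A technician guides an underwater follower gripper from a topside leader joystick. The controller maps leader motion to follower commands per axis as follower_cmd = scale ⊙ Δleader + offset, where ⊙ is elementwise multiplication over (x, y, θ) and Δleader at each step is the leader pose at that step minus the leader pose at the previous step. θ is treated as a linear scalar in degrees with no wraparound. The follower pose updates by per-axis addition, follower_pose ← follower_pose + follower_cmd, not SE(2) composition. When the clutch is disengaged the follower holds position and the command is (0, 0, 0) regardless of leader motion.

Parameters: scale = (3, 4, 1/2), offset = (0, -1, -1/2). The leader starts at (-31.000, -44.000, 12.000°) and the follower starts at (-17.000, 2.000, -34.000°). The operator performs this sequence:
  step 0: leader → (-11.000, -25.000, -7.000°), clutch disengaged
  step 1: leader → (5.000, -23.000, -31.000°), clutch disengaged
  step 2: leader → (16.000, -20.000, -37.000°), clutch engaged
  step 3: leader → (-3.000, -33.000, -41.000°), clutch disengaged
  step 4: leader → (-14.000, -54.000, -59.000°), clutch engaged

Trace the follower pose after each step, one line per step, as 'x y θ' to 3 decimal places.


step 0: Δleader=(20.000, 19.000, -19.000°), disengaged; cmd=(0,0,0) → follower holds at (-17.000, 2.000, -34.000°)
step 1: Δleader=(16.000, 2.000, -24.000°), disengaged; cmd=(0,0,0) → follower holds at (-17.000, 2.000, -34.000°)
step 2: Δleader=(11.000, 3.000, -6.000°), engaged; cmd=(33.000, 11.000, -3.500°) → follower=(16.000, 13.000, -37.500°)
step 3: Δleader=(-19.000, -13.000, -4.000°), disengaged; cmd=(0,0,0) → follower holds at (16.000, 13.000, -37.500°)
step 4: Δleader=(-11.000, -21.000, -18.000°), engaged; cmd=(-33.000, -85.000, -9.500°) → follower=(-17.000, -72.000, -47.000°)

-17.000 2.000 -34.000
-17.000 2.000 -34.000
16.000 13.000 -37.500
16.000 13.000 -37.500
-17.000 -72.000 -47.000


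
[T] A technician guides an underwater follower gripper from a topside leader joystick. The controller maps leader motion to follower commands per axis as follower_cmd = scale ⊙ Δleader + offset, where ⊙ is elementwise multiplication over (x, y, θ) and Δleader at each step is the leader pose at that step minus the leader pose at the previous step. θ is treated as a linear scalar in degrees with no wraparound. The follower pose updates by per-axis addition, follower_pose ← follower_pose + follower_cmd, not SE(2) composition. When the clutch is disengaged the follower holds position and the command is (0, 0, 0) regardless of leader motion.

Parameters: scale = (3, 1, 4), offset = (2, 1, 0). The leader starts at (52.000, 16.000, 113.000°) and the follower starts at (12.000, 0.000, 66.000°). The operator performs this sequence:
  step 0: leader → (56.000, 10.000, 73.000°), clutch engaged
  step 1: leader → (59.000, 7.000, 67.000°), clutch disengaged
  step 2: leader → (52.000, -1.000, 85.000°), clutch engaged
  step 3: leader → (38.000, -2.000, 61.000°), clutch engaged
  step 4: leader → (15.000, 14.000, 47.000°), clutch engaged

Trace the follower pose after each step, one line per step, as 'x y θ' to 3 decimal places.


26.000 -5.000 -94.000
26.000 -5.000 -94.000
7.000 -12.000 -22.000
-33.000 -12.000 -118.000
-100.000 5.000 -174.000

step 0: Δleader=(4.000, -6.000, -40.000°), engaged; cmd=(14.000, -5.000, -160.000°) → follower=(26.000, -5.000, -94.000°)
step 1: Δleader=(3.000, -3.000, -6.000°), disengaged; cmd=(0,0,0) → follower holds at (26.000, -5.000, -94.000°)
step 2: Δleader=(-7.000, -8.000, 18.000°), engaged; cmd=(-19.000, -7.000, 72.000°) → follower=(7.000, -12.000, -22.000°)
step 3: Δleader=(-14.000, -1.000, -24.000°), engaged; cmd=(-40.000, 0.000, -96.000°) → follower=(-33.000, -12.000, -118.000°)
step 4: Δleader=(-23.000, 16.000, -14.000°), engaged; cmd=(-67.000, 17.000, -56.000°) → follower=(-100.000, 5.000, -174.000°)


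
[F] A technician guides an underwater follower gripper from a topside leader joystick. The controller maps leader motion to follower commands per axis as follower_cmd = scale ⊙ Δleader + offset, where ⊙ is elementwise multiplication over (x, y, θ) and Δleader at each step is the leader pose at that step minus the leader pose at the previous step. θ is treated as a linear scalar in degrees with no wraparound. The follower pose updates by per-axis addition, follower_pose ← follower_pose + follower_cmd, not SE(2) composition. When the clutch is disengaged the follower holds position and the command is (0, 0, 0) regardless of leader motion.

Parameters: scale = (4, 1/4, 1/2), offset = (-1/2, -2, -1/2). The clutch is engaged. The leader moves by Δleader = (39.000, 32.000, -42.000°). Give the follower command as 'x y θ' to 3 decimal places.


155.500 6.000 -21.500

axis x: 4·39.000 + -1/2 = 155.500
axis y: 1/4·32.000 + -2 = 6.000
axis θ: 1/2·-42.000 + -1/2 = -21.500


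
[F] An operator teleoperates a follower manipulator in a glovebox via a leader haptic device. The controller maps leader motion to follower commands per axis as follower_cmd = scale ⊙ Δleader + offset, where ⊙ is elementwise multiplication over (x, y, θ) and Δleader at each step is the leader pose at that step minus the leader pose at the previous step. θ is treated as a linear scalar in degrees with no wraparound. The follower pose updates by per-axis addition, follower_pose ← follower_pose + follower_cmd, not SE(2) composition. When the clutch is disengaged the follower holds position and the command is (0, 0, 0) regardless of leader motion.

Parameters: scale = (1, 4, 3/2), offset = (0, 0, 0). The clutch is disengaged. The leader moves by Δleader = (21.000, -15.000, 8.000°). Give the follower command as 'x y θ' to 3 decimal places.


clutch disengaged → follower holds; cmd = (0, 0, 0)

0.000 0.000 0.000


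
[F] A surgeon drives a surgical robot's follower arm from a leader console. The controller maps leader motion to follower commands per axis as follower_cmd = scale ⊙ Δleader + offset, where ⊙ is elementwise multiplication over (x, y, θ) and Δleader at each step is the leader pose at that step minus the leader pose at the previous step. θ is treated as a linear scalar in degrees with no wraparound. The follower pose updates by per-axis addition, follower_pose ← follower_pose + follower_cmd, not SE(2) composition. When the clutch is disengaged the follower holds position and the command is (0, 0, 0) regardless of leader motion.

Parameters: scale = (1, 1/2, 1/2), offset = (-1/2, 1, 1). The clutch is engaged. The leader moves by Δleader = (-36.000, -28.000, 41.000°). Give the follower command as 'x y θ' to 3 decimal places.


axis x: 1·-36.000 + -1/2 = -36.500
axis y: 1/2·-28.000 + 1 = -13.000
axis θ: 1/2·41.000 + 1 = 21.500

-36.500 -13.000 21.500


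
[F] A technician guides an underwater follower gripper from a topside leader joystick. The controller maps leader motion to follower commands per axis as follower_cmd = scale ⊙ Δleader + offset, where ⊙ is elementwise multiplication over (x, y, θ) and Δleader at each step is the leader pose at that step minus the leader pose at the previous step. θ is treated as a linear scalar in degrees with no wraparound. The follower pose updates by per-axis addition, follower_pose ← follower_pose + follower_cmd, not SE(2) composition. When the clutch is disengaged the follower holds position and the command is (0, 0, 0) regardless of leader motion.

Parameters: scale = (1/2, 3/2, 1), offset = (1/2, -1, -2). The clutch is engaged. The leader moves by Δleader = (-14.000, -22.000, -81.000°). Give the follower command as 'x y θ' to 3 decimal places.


-6.500 -34.000 -83.000

axis x: 1/2·-14.000 + 1/2 = -6.500
axis y: 3/2·-22.000 + -1 = -34.000
axis θ: 1·-81.000 + -2 = -83.000


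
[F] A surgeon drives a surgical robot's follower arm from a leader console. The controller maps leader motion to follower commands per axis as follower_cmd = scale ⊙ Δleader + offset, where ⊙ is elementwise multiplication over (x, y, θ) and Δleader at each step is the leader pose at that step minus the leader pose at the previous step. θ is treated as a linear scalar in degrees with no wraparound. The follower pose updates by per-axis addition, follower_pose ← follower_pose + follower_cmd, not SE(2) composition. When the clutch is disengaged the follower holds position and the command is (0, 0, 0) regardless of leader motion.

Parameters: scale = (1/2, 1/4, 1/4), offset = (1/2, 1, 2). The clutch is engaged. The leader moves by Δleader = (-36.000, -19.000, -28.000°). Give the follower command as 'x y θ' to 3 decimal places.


-17.500 -3.750 -5.000

axis x: 1/2·-36.000 + 1/2 = -17.500
axis y: 1/4·-19.000 + 1 = -3.750
axis θ: 1/4·-28.000 + 2 = -5.000


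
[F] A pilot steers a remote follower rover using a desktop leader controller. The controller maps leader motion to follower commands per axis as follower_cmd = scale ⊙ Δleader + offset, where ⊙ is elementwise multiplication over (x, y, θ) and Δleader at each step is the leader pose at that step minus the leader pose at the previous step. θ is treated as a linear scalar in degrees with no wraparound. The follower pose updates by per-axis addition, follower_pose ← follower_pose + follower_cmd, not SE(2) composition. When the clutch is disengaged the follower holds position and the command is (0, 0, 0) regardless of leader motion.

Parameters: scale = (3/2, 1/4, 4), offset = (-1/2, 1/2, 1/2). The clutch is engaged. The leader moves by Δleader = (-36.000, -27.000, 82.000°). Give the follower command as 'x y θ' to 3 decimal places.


-54.500 -6.250 328.500

axis x: 3/2·-36.000 + -1/2 = -54.500
axis y: 1/4·-27.000 + 1/2 = -6.250
axis θ: 4·82.000 + 1/2 = 328.500


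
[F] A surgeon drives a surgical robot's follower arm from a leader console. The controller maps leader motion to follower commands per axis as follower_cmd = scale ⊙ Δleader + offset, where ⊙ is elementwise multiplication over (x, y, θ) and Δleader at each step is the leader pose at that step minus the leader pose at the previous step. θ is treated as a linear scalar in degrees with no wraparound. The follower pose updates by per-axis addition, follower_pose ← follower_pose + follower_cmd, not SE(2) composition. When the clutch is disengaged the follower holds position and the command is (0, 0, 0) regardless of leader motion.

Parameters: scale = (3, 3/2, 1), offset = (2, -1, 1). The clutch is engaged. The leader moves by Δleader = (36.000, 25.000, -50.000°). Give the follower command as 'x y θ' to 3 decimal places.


110.000 36.500 -49.000

axis x: 3·36.000 + 2 = 110.000
axis y: 3/2·25.000 + -1 = 36.500
axis θ: 1·-50.000 + 1 = -49.000


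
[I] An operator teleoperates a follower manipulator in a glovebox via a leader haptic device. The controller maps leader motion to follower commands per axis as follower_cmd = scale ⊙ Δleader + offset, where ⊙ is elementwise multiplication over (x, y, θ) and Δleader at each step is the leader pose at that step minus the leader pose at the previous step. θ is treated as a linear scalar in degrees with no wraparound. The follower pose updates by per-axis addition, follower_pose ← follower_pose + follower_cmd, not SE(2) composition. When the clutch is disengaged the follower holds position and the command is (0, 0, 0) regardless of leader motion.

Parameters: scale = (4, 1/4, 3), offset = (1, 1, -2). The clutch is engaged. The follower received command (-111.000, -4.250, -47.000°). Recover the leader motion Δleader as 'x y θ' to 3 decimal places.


axis x: (-111.000 − 1) / (4) = -28.000
axis y: (-4.250 − 1) / (1/4) = -21.000
axis θ: (-47.000 − -2) / (3) = -15.000

-28.000 -21.000 -15.000


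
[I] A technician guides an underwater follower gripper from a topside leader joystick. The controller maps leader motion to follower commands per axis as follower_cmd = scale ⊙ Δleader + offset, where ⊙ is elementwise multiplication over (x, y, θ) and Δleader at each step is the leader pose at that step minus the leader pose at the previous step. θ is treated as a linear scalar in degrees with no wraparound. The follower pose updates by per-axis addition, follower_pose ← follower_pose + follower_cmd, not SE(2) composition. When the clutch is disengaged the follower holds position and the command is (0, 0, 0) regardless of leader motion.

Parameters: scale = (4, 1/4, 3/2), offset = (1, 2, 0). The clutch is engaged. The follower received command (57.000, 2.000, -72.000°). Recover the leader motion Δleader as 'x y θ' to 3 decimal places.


14.000 0.000 -48.000

axis x: (57.000 − 1) / (4) = 14.000
axis y: (2.000 − 2) / (1/4) = 0.000
axis θ: (-72.000 − 0) / (3/2) = -48.000


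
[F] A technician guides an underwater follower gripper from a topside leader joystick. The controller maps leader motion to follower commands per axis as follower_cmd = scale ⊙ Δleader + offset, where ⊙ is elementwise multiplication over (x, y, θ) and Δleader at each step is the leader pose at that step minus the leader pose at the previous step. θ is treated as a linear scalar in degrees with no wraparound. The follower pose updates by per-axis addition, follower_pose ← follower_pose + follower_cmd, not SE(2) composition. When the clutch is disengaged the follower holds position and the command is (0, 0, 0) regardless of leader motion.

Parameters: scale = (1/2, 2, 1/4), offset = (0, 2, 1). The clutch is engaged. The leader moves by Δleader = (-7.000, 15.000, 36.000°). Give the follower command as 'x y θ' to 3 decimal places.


-3.500 32.000 10.000

axis x: 1/2·-7.000 + 0 = -3.500
axis y: 2·15.000 + 2 = 32.000
axis θ: 1/4·36.000 + 1 = 10.000


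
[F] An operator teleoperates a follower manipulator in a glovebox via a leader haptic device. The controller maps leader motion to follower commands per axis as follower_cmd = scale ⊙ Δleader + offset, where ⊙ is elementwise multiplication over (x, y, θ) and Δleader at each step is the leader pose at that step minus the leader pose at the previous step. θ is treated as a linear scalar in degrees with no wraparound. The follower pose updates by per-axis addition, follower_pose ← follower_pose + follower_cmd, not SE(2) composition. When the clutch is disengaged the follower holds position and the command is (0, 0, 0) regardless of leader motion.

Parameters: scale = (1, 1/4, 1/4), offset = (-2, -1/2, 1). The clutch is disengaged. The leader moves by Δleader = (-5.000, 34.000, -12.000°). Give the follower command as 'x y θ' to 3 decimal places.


clutch disengaged → follower holds; cmd = (0, 0, 0)

0.000 0.000 0.000


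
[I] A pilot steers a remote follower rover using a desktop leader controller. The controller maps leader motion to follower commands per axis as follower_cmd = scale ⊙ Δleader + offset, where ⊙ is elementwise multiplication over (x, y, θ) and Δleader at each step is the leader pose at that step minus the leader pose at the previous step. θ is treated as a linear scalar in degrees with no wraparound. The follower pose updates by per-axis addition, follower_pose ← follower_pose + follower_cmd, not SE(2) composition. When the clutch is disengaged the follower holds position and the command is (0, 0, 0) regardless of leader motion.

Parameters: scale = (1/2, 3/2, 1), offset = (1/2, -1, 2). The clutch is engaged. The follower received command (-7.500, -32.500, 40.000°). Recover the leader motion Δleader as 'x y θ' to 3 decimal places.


-16.000 -21.000 38.000

axis x: (-7.500 − 1/2) / (1/2) = -16.000
axis y: (-32.500 − -1) / (3/2) = -21.000
axis θ: (40.000 − 2) / (1) = 38.000


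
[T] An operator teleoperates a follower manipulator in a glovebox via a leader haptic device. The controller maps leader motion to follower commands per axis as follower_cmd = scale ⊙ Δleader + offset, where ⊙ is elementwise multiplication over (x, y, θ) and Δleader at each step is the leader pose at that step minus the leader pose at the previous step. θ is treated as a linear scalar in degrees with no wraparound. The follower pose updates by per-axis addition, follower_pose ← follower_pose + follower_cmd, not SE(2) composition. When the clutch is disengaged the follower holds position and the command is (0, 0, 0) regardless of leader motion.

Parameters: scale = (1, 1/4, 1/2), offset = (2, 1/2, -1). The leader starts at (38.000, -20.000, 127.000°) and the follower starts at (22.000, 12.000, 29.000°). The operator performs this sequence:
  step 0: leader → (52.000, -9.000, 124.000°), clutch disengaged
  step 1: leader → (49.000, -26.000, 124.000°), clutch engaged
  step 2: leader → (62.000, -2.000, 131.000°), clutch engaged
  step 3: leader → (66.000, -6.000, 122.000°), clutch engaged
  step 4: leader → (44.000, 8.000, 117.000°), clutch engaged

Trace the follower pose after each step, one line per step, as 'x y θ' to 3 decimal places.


step 0: Δleader=(14.000, 11.000, -3.000°), disengaged; cmd=(0,0,0) → follower holds at (22.000, 12.000, 29.000°)
step 1: Δleader=(-3.000, -17.000, 0.000°), engaged; cmd=(-1.000, -3.750, -1.000°) → follower=(21.000, 8.250, 28.000°)
step 2: Δleader=(13.000, 24.000, 7.000°), engaged; cmd=(15.000, 6.500, 2.500°) → follower=(36.000, 14.750, 30.500°)
step 3: Δleader=(4.000, -4.000, -9.000°), engaged; cmd=(6.000, -0.500, -5.500°) → follower=(42.000, 14.250, 25.000°)
step 4: Δleader=(-22.000, 14.000, -5.000°), engaged; cmd=(-20.000, 4.000, -3.500°) → follower=(22.000, 18.250, 21.500°)

22.000 12.000 29.000
21.000 8.250 28.000
36.000 14.750 30.500
42.000 14.250 25.000
22.000 18.250 21.500


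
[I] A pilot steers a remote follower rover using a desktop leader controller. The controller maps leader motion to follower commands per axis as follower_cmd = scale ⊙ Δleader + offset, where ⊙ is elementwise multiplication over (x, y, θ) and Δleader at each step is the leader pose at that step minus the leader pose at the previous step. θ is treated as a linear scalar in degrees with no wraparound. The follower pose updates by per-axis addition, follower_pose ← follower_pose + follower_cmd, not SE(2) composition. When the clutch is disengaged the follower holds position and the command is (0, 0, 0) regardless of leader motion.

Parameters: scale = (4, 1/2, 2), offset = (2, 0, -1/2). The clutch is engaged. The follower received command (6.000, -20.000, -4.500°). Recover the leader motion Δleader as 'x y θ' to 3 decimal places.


axis x: (6.000 − 2) / (4) = 1.000
axis y: (-20.000 − 0) / (1/2) = -40.000
axis θ: (-4.500 − -1/2) / (2) = -2.000

1.000 -40.000 -2.000


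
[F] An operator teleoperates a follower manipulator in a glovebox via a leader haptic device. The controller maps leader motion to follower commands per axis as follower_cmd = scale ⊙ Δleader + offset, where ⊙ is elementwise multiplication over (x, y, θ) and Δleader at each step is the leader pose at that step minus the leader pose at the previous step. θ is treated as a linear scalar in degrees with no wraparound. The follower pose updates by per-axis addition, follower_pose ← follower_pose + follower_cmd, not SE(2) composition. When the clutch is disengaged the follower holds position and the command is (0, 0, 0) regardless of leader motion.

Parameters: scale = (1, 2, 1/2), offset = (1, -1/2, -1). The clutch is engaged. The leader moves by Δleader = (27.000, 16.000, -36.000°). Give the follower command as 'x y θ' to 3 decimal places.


28.000 31.500 -19.000

axis x: 1·27.000 + 1 = 28.000
axis y: 2·16.000 + -1/2 = 31.500
axis θ: 1/2·-36.000 + -1 = -19.000


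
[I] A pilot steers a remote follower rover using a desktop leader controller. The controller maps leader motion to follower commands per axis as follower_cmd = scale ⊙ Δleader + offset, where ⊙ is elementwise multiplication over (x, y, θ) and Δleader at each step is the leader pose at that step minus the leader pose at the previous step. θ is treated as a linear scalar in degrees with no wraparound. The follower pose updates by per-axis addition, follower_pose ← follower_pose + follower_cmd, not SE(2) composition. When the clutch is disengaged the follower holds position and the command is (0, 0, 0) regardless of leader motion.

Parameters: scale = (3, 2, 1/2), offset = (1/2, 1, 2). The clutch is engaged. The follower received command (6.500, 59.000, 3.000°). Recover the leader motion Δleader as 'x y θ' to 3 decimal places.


axis x: (6.500 − 1/2) / (3) = 2.000
axis y: (59.000 − 1) / (2) = 29.000
axis θ: (3.000 − 2) / (1/2) = 2.000

2.000 29.000 2.000


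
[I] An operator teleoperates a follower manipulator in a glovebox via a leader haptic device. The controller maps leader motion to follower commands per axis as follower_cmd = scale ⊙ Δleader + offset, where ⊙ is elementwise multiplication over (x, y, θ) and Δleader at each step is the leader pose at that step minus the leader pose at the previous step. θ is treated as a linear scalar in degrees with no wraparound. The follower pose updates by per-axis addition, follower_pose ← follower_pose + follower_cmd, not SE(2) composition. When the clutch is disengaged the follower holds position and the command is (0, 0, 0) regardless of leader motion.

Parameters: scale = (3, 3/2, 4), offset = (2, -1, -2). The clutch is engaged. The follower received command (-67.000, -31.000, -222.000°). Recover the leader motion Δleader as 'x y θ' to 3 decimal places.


axis x: (-67.000 − 2) / (3) = -23.000
axis y: (-31.000 − -1) / (3/2) = -20.000
axis θ: (-222.000 − -2) / (4) = -55.000

-23.000 -20.000 -55.000


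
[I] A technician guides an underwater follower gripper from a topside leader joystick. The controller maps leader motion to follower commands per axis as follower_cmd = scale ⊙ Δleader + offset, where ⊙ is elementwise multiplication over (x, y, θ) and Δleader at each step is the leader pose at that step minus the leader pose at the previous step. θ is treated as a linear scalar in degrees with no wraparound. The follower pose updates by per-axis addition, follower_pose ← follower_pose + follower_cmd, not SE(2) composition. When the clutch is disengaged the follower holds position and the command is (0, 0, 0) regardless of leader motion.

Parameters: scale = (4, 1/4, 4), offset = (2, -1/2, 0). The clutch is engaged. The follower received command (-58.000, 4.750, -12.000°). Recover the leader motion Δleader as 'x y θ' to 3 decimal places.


axis x: (-58.000 − 2) / (4) = -15.000
axis y: (4.750 − -1/2) / (1/4) = 21.000
axis θ: (-12.000 − 0) / (4) = -3.000

-15.000 21.000 -3.000


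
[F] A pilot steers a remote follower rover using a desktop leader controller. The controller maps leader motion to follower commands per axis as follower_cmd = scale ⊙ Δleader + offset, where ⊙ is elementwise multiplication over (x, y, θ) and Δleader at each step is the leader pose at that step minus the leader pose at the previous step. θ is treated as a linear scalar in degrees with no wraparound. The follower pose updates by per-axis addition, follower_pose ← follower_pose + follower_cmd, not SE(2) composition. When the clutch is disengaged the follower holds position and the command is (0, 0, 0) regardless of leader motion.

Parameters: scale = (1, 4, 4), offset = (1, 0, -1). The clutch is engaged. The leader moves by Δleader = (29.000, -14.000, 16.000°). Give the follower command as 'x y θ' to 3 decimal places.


30.000 -56.000 63.000

axis x: 1·29.000 + 1 = 30.000
axis y: 4·-14.000 + 0 = -56.000
axis θ: 4·16.000 + -1 = 63.000


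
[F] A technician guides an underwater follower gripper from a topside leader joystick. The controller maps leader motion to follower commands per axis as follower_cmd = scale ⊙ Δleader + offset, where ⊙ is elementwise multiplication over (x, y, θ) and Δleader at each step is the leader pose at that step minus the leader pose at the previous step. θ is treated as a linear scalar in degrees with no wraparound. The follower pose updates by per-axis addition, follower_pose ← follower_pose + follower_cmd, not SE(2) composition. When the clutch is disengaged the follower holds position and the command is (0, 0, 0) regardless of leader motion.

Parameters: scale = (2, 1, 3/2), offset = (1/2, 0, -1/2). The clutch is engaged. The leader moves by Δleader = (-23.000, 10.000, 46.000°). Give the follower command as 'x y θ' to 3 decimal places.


-45.500 10.000 68.500

axis x: 2·-23.000 + 1/2 = -45.500
axis y: 1·10.000 + 0 = 10.000
axis θ: 3/2·46.000 + -1/2 = 68.500


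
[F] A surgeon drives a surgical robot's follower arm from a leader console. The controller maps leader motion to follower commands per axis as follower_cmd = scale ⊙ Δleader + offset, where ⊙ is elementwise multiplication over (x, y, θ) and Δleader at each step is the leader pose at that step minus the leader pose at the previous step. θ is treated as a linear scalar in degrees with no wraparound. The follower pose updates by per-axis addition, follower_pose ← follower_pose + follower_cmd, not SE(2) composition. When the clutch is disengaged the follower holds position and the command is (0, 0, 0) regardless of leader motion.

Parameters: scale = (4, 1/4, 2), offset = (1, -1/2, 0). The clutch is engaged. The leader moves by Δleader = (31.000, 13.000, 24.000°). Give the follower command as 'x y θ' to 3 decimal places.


axis x: 4·31.000 + 1 = 125.000
axis y: 1/4·13.000 + -1/2 = 2.750
axis θ: 2·24.000 + 0 = 48.000

125.000 2.750 48.000


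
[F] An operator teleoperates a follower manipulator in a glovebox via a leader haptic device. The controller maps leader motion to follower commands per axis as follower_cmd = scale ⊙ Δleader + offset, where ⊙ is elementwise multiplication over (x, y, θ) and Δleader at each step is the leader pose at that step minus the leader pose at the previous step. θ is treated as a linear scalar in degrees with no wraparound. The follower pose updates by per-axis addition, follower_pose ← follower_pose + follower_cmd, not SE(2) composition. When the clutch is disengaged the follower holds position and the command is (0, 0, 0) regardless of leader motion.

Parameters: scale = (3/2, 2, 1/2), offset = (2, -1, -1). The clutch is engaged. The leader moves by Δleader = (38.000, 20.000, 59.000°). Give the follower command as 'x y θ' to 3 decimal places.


59.000 39.000 28.500

axis x: 3/2·38.000 + 2 = 59.000
axis y: 2·20.000 + -1 = 39.000
axis θ: 1/2·59.000 + -1 = 28.500


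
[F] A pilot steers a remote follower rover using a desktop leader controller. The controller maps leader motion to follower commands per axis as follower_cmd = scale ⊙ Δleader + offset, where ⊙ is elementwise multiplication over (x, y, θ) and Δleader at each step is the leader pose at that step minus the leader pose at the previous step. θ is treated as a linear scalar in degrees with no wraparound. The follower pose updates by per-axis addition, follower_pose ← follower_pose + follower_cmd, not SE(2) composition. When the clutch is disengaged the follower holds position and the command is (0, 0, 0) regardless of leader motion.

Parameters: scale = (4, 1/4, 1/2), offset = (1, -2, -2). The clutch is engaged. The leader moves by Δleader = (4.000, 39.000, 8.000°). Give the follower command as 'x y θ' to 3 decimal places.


17.000 7.750 2.000

axis x: 4·4.000 + 1 = 17.000
axis y: 1/4·39.000 + -2 = 7.750
axis θ: 1/2·8.000 + -2 = 2.000


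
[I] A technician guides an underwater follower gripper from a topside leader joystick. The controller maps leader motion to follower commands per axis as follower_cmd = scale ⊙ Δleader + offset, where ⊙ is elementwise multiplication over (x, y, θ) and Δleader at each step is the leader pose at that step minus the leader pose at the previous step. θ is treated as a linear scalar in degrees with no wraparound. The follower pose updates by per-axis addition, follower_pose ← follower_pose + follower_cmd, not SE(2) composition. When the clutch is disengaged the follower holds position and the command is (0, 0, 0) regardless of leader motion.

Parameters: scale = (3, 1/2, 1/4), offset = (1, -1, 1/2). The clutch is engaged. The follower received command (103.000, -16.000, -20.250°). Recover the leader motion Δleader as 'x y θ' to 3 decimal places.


34.000 -30.000 -83.000

axis x: (103.000 − 1) / (3) = 34.000
axis y: (-16.000 − -1) / (1/2) = -30.000
axis θ: (-20.250 − 1/2) / (1/4) = -83.000


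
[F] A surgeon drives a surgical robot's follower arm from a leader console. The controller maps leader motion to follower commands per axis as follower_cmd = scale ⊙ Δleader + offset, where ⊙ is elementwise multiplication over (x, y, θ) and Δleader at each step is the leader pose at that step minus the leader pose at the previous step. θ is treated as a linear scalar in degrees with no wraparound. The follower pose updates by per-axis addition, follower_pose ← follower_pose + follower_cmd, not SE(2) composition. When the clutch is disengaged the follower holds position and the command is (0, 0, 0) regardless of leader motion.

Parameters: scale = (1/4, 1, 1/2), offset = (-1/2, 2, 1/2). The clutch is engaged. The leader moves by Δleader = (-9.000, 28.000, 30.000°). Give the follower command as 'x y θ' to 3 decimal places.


axis x: 1/4·-9.000 + -1/2 = -2.750
axis y: 1·28.000 + 2 = 30.000
axis θ: 1/2·30.000 + 1/2 = 15.500

-2.750 30.000 15.500


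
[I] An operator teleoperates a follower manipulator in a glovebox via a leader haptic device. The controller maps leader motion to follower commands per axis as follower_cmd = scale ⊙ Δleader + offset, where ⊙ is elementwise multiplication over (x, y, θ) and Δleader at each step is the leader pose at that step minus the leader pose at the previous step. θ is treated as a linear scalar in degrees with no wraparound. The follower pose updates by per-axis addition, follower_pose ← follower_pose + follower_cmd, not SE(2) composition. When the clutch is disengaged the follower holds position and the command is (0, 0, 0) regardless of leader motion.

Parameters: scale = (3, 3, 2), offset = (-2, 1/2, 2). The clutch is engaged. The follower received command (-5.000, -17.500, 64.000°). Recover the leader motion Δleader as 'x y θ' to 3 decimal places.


-1.000 -6.000 31.000

axis x: (-5.000 − -2) / (3) = -1.000
axis y: (-17.500 − 1/2) / (3) = -6.000
axis θ: (64.000 − 2) / (2) = 31.000


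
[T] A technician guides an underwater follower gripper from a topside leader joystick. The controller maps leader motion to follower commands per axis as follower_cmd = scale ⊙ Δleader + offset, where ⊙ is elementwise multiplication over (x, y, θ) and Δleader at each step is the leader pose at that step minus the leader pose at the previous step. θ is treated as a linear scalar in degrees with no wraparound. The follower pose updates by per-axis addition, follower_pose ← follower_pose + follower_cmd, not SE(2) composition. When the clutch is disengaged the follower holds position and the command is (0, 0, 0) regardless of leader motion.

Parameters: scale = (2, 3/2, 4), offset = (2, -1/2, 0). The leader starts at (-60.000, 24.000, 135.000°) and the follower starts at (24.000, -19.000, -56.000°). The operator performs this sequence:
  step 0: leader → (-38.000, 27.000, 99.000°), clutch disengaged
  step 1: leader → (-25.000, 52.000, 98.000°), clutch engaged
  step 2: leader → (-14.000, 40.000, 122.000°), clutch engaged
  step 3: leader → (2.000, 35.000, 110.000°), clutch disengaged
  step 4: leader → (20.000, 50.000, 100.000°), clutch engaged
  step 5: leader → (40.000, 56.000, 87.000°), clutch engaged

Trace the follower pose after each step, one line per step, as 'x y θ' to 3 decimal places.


step 0: Δleader=(22.000, 3.000, -36.000°), disengaged; cmd=(0,0,0) → follower holds at (24.000, -19.000, -56.000°)
step 1: Δleader=(13.000, 25.000, -1.000°), engaged; cmd=(28.000, 37.000, -4.000°) → follower=(52.000, 18.000, -60.000°)
step 2: Δleader=(11.000, -12.000, 24.000°), engaged; cmd=(24.000, -18.500, 96.000°) → follower=(76.000, -0.500, 36.000°)
step 3: Δleader=(16.000, -5.000, -12.000°), disengaged; cmd=(0,0,0) → follower holds at (76.000, -0.500, 36.000°)
step 4: Δleader=(18.000, 15.000, -10.000°), engaged; cmd=(38.000, 22.000, -40.000°) → follower=(114.000, 21.500, -4.000°)
step 5: Δleader=(20.000, 6.000, -13.000°), engaged; cmd=(42.000, 8.500, -52.000°) → follower=(156.000, 30.000, -56.000°)

24.000 -19.000 -56.000
52.000 18.000 -60.000
76.000 -0.500 36.000
76.000 -0.500 36.000
114.000 21.500 -4.000
156.000 30.000 -56.000


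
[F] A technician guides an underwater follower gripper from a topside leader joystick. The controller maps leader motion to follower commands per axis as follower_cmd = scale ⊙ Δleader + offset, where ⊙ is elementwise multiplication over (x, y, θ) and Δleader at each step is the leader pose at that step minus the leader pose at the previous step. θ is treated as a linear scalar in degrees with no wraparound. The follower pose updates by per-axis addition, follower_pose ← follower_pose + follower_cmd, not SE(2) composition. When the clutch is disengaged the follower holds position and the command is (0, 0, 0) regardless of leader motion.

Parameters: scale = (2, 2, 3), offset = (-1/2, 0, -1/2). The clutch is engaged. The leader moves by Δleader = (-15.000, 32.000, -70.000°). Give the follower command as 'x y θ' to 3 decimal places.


axis x: 2·-15.000 + -1/2 = -30.500
axis y: 2·32.000 + 0 = 64.000
axis θ: 3·-70.000 + -1/2 = -210.500

-30.500 64.000 -210.500


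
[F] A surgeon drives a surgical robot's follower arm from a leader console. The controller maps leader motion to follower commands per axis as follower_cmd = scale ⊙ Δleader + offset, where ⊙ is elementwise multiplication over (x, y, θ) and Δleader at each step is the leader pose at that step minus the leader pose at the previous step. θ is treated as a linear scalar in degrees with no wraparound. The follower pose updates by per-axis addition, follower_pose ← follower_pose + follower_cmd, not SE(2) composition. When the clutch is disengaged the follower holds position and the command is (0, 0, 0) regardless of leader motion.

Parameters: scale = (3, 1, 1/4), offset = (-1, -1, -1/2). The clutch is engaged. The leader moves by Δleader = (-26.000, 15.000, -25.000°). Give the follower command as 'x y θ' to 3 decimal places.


-79.000 14.000 -6.750

axis x: 3·-26.000 + -1 = -79.000
axis y: 1·15.000 + -1 = 14.000
axis θ: 1/4·-25.000 + -1/2 = -6.750
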